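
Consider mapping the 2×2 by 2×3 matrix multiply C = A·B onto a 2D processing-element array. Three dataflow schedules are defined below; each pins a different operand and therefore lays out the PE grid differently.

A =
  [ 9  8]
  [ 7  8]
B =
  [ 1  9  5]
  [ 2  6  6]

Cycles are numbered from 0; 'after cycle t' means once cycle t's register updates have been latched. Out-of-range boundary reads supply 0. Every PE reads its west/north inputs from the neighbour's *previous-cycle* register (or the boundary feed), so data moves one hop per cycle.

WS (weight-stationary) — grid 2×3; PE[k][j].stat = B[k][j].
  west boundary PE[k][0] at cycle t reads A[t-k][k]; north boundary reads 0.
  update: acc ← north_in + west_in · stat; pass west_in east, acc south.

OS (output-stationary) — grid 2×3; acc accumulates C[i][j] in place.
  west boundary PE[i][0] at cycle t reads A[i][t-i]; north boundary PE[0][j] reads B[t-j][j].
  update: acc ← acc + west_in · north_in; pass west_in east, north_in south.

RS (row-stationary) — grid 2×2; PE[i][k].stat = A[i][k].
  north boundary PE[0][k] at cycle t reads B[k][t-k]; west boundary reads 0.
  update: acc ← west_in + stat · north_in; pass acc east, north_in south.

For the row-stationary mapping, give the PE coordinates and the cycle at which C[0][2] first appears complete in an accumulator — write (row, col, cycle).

(row, col, cycle) = (0, 1, 3)

RS — PE[0][1] is where C[0][2] collects:
  c0 r0c1: 0 / 0 / 0
  c1 r0c1: 25 / 25 / 2
  c2 r0c1: 129 / 129 / 6
  c3 r0c1: 93 / 93 / 6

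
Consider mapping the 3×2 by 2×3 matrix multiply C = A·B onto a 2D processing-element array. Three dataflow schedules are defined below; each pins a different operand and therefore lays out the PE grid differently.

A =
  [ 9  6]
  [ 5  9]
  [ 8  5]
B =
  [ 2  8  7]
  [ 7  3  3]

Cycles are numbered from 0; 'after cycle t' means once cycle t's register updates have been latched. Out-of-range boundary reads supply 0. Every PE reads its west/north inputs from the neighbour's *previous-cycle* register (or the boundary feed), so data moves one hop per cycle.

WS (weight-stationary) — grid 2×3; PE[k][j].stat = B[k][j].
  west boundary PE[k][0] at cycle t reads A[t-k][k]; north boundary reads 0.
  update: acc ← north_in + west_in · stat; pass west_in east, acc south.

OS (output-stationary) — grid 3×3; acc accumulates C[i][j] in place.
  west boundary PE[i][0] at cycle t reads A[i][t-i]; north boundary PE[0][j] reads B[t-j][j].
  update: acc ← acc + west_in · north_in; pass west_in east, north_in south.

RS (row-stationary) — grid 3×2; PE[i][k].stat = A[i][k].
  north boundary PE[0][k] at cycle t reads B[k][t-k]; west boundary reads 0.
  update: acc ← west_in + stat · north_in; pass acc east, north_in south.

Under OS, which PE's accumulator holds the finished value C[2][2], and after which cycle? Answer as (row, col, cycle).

OS — PE[2][2] is where C[2][2] collects:
  [0] (2,2) acc=0 (h:0 v:0)
  [1] (2,2) acc=0 (h:0 v:0)
  [2] (2,2) acc=0 (h:0 v:0)
  [3] (2,2) acc=0 (h:0 v:0)
  [4] (2,2) acc=56 (h:8 v:7)
  [5] (2,2) acc=71 (h:5 v:3)

(row, col, cycle) = (2, 2, 5)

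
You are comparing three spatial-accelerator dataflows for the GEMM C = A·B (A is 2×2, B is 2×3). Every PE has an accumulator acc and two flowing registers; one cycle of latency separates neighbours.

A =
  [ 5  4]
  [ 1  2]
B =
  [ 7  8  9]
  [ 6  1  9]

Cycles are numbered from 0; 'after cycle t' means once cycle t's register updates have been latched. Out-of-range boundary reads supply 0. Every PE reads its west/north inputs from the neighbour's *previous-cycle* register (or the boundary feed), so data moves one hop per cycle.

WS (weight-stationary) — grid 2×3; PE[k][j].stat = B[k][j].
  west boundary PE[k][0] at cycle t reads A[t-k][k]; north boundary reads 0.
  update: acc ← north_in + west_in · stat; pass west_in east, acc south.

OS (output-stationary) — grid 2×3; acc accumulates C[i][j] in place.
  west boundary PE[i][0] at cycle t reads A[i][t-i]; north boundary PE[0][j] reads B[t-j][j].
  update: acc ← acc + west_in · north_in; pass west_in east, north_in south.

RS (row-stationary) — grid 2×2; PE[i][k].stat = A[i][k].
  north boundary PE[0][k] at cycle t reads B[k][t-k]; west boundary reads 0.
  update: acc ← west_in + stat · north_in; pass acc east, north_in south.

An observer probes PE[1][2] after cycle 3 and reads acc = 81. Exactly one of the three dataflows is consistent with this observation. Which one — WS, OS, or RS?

— WS: 2×3; PE[1][2] trace:
  [0] (1,2) acc=0 (h:0 v:0)
  [1] (1,2) acc=0 (h:0 v:0)
  [2] (1,2) acc=0 (h:0 v:0)
  [3] (1,2) acc=81 (h:4 v:81)
— OS: 2×3; PE[1][2] trace:
  [0] (1,2) acc=0 (h:0 v:0)
  [1] (1,2) acc=0 (h:0 v:0)
  [2] (1,2) acc=0 (h:0 v:0)
  [3] (1,2) acc=9 (h:1 v:9)
— RS: 2×2 array has no PE[1][2].

dataflow = WS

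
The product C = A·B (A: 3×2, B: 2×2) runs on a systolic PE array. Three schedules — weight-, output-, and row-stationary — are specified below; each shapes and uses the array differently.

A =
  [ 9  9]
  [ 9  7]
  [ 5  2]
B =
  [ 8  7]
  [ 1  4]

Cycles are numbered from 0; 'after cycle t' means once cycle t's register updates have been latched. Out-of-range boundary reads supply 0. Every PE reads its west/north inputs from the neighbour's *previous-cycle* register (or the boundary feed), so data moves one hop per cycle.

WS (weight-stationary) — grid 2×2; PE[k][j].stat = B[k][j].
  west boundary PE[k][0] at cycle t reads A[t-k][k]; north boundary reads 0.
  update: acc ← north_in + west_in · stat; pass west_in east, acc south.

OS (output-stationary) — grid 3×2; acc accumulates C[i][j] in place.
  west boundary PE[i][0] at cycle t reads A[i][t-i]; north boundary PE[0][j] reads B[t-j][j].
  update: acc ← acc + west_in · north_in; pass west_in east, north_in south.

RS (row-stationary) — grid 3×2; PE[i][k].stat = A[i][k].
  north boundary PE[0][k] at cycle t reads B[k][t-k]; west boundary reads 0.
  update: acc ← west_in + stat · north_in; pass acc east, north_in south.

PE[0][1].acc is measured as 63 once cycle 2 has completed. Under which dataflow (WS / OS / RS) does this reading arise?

dataflow = WS

WS [2×2] PE[0][1] across cycles:
  c0 r0c1: 0 / 0 / 0
  c1 r0c1: 63 / 9 / 63
  c2 r0c1: 63 / 9 / 63
OS [3×2] PE[0][1] across cycles:
  c0 r0c1: 0 / 0 / 0
  c1 r0c1: 63 / 9 / 7
  c2 r0c1: 99 / 9 / 4
RS [3×2] PE[0][1] across cycles:
  c0 r0c1: 0 / 0 / 0
  c1 r0c1: 81 / 81 / 1
  c2 r0c1: 99 / 99 / 4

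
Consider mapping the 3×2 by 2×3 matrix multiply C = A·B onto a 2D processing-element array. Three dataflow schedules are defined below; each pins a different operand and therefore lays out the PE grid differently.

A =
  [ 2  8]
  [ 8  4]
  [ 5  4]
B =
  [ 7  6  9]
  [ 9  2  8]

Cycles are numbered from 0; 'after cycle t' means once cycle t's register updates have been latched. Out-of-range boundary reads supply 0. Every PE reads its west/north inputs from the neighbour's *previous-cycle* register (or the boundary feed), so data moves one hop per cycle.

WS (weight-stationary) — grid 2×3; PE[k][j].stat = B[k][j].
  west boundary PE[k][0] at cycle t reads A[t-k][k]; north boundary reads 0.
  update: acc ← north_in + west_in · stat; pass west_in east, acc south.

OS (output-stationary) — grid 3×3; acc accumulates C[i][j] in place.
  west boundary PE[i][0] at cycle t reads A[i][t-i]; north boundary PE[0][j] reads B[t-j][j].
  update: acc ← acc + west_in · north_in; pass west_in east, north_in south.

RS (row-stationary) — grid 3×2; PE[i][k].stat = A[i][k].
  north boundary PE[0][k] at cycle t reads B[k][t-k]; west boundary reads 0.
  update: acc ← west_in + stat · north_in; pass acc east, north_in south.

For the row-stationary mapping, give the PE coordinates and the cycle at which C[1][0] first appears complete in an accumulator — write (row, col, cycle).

(row, col, cycle) = (1, 1, 2)

RS — PE[1][1] is where C[1][0] collects:
  cycle 0: PE[1][1] → acc 0, east 0, south 0
  cycle 1: PE[1][1] → acc 0, east 0, south 0
  cycle 2: PE[1][1] → acc 92, east 92, south 9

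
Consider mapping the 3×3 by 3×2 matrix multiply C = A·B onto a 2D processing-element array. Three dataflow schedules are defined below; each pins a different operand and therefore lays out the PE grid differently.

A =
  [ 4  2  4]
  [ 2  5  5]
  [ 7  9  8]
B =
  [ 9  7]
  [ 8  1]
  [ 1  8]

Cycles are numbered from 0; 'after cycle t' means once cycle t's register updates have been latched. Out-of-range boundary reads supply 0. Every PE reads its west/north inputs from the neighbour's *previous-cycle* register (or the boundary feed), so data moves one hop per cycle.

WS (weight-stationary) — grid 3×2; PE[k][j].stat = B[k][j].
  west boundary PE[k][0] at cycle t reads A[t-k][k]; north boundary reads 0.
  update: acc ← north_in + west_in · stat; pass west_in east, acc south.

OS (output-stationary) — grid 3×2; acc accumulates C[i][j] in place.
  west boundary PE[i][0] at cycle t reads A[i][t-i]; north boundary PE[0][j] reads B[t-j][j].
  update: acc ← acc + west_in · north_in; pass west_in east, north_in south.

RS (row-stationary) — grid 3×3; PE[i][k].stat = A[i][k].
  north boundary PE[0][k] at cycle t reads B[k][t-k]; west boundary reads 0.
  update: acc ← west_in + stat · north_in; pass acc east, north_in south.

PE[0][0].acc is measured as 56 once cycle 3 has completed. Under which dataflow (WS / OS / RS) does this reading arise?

dataflow = OS

Under WS (3×2), PE[0][0]:
  @0  [0,0]  acc 36  |  →4  ↓36
  @1  [0,0]  acc 18  |  →2  ↓18
  @2  [0,0]  acc 63  |  →7  ↓63
  @3  [0,0]  acc 0  |  →0  ↓0
Under OS (3×2), PE[0][0]:
  @0  [0,0]  acc 36  |  →4  ↓9
  @1  [0,0]  acc 52  |  →2  ↓8
  @2  [0,0]  acc 56  |  →4  ↓1
  @3  [0,0]  acc 56  |  →0  ↓0
Under RS (3×3), PE[0][0]:
  @0  [0,0]  acc 36  |  →36  ↓9
  @1  [0,0]  acc 28  |  →28  ↓7
  @2  [0,0]  acc 0  |  →0  ↓0
  @3  [0,0]  acc 0  |  →0  ↓0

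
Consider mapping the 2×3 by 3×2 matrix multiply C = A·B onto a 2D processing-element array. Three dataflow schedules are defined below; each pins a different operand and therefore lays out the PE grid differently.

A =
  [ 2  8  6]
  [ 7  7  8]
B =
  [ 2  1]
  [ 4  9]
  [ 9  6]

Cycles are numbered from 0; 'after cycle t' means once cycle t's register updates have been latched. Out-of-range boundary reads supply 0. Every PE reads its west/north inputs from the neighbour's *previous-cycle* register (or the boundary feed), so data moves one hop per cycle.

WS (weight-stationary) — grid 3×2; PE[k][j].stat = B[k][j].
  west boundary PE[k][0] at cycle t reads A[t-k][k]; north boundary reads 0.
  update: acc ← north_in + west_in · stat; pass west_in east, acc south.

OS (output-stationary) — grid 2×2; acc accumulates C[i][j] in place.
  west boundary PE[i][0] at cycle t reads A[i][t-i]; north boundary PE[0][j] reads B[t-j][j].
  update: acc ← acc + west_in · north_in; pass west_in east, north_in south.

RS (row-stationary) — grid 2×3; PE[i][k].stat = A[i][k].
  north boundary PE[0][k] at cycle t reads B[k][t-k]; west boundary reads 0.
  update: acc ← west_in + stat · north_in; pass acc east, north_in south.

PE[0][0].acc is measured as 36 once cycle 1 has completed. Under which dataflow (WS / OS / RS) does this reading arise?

Under WS (3×2), PE[0][0]:
  step 0 · PE0,0: acc=4; fwd→2 fwd↓4
  step 1 · PE0,0: acc=14; fwd→7 fwd↓14
Under OS (2×2), PE[0][0]:
  step 0 · PE0,0: acc=4; fwd→2 fwd↓2
  step 1 · PE0,0: acc=36; fwd→8 fwd↓4
Under RS (2×3), PE[0][0]:
  step 0 · PE0,0: acc=4; fwd→4 fwd↓2
  step 1 · PE0,0: acc=2; fwd→2 fwd↓1

dataflow = OS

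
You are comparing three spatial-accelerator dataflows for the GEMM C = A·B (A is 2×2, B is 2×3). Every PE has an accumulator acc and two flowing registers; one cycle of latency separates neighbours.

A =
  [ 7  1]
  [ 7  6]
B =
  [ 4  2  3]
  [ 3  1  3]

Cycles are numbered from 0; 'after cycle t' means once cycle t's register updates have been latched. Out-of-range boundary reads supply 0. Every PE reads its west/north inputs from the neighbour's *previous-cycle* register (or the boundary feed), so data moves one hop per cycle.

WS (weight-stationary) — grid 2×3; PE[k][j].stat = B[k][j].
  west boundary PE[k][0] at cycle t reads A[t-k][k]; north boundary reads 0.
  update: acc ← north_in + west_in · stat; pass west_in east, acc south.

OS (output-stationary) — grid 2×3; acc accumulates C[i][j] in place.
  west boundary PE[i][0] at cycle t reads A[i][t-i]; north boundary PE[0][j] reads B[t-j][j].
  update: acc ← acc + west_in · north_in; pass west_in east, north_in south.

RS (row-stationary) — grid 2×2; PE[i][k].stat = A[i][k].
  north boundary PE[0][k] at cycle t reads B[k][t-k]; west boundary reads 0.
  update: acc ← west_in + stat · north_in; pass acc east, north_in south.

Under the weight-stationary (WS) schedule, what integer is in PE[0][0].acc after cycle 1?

PE[0][0].acc = 28

WS on a 2×3 grid — tracing PE[0][0] and its feeders:
  0: (0,0).acc=28  regs=<7,28>
  1: (0,0).acc=28  regs=<7,28>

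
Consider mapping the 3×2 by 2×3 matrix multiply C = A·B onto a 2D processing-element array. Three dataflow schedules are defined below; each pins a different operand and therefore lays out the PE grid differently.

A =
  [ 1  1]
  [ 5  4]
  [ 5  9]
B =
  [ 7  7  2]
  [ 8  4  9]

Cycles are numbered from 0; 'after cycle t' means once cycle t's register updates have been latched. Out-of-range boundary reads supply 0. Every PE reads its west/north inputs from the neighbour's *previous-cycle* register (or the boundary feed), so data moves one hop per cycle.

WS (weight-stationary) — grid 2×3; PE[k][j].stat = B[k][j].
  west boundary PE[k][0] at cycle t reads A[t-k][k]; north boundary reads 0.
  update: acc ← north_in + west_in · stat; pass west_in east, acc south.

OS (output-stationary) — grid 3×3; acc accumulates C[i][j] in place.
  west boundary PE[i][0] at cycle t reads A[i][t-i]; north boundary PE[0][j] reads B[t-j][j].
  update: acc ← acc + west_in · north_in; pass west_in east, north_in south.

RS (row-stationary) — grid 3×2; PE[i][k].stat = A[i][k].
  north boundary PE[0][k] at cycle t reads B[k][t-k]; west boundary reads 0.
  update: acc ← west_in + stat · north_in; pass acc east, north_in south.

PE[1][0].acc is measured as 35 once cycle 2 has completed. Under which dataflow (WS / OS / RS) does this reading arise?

WS [2×3] PE[1][0] across cycles:
  c0 r1c0: 0 / 0 / 0
  c1 r1c0: 15 / 1 / 15
  c2 r1c0: 67 / 4 / 67
OS [3×3] PE[1][0] across cycles:
  c0 r1c0: 0 / 0 / 0
  c1 r1c0: 35 / 5 / 7
  c2 r1c0: 67 / 4 / 8
RS [3×2] PE[1][0] across cycles:
  c0 r1c0: 0 / 0 / 0
  c1 r1c0: 35 / 35 / 7
  c2 r1c0: 35 / 35 / 7

dataflow = RS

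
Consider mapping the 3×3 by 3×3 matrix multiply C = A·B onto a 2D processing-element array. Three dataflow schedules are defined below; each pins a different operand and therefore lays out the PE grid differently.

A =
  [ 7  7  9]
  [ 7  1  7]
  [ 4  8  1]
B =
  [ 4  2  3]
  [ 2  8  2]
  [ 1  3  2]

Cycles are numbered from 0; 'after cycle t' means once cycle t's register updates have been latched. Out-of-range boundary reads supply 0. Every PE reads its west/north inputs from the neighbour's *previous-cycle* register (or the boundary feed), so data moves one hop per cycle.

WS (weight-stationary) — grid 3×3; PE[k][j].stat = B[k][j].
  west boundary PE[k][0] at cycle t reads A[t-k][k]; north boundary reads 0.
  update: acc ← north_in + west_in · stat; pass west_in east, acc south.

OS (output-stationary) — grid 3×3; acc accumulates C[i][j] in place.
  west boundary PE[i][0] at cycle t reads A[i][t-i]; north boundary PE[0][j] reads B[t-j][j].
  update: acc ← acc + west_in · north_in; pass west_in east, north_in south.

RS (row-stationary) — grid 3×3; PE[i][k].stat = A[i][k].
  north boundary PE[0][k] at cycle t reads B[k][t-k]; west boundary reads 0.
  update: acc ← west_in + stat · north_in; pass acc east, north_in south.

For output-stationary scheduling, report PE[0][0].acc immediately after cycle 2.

OS 3×3: PE[0][0] cycle-by-cycle (with neighbour feeds):
  0: (0,0).acc=28  regs=<7,4>
  1: (0,0).acc=42  regs=<7,2>
  2: (0,0).acc=51  regs=<9,1>

PE[0][0].acc = 51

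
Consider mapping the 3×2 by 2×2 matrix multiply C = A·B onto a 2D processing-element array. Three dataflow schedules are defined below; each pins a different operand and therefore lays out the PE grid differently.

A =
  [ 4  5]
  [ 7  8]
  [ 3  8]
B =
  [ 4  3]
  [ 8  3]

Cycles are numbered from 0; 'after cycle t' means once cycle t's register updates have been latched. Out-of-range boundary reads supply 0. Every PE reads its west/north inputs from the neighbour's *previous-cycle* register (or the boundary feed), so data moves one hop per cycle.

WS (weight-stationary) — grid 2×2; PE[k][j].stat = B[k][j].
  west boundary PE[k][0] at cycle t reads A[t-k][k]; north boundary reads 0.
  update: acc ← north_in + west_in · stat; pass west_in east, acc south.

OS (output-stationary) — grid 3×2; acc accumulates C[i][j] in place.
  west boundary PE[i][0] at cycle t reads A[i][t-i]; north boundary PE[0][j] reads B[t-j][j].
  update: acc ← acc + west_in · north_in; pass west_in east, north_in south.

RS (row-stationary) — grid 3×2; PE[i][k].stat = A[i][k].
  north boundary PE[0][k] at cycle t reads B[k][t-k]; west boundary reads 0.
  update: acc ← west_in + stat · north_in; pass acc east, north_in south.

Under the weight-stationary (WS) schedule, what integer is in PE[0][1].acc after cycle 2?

Tracing WS — 2×2 array, target PE[0][1]:
  @0  [0,0]  acc 16  |  →4  ↓16
  @0  [0,1]  acc 0  |  →0  ↓0
  @1  [0,0]  acc 28  |  →7  ↓28
  @1  [0,1]  acc 12  |  →4  ↓12
  @2  [0,0]  acc 12  |  →3  ↓12
  @2  [0,1]  acc 21  |  →7  ↓21

PE[0][1].acc = 21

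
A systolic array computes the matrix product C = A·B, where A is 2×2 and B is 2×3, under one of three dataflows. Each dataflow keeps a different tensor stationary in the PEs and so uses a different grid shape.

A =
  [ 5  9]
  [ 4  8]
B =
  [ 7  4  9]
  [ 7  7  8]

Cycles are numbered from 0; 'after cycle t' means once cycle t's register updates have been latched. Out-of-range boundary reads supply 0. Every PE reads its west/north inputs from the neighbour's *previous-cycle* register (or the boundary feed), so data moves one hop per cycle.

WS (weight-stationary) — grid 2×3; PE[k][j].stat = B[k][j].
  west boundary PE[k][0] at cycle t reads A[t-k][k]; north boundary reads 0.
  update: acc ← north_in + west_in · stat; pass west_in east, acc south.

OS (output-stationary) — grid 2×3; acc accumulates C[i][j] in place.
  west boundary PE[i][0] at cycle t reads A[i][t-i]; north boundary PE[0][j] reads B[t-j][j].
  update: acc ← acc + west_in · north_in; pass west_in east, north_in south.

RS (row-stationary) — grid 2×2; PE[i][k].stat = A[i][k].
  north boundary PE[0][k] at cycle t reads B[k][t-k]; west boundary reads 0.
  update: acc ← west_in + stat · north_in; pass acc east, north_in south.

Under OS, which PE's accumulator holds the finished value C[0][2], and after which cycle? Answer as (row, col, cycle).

OS: C[0][2] accumulates in PE[0][2]:
  step 0 · PE0,2: acc=0; fwd→0 fwd↓0
  step 1 · PE0,2: acc=0; fwd→0 fwd↓0
  step 2 · PE0,2: acc=45; fwd→5 fwd↓9
  step 3 · PE0,2: acc=117; fwd→9 fwd↓8

(row, col, cycle) = (0, 2, 3)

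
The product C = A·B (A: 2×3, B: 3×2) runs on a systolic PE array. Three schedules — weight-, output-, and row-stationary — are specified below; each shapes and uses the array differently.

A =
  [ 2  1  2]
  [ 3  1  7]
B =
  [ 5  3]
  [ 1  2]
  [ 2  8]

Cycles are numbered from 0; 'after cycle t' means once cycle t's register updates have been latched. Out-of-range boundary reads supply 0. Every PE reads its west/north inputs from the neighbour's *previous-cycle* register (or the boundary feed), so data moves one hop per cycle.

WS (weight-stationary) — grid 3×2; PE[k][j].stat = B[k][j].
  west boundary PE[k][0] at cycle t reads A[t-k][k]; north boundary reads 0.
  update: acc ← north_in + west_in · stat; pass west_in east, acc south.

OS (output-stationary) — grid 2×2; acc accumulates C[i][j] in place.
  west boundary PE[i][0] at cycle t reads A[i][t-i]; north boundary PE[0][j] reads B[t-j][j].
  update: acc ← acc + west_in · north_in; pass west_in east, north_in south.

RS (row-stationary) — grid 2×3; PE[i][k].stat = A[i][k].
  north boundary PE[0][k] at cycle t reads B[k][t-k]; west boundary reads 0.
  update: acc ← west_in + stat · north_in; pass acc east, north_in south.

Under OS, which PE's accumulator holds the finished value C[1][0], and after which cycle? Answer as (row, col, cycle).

OS: C[1][0] accumulates in PE[1][0]:
  [0] (1,0) acc=0 (h:0 v:0)
  [1] (1,0) acc=15 (h:3 v:5)
  [2] (1,0) acc=16 (h:1 v:1)
  [3] (1,0) acc=30 (h:7 v:2)

(row, col, cycle) = (1, 0, 3)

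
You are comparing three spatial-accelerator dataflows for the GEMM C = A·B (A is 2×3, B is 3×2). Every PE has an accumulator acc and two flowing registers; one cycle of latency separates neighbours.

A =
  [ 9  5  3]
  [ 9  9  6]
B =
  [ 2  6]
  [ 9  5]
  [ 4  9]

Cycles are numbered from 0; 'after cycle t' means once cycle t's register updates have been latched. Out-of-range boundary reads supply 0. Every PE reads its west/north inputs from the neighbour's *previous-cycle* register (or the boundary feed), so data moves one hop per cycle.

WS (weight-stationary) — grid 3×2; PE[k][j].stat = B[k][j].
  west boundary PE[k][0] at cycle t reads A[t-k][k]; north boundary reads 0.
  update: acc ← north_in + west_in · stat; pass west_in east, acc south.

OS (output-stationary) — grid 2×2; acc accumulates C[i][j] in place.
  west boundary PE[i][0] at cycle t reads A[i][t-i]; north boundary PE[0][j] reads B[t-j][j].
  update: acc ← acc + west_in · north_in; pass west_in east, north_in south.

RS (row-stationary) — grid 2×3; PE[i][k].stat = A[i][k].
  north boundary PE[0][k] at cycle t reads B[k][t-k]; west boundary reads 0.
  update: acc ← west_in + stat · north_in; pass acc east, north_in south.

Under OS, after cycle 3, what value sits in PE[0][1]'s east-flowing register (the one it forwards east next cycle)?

register = 3

OS 2×2: PE[0][1] cycle-by-cycle (with neighbour feeds):
  0: (0,0).acc=18  regs=<9,2>
  0: (0,1).acc=0  regs=<0,0>
  1: (0,0).acc=63  regs=<5,9>
  1: (0,1).acc=54  regs=<9,6>
  2: (0,0).acc=75  regs=<3,4>
  2: (0,1).acc=79  regs=<5,5>
  3: (0,0).acc=75  regs=<0,0>
  3: (0,1).acc=106  regs=<3,9>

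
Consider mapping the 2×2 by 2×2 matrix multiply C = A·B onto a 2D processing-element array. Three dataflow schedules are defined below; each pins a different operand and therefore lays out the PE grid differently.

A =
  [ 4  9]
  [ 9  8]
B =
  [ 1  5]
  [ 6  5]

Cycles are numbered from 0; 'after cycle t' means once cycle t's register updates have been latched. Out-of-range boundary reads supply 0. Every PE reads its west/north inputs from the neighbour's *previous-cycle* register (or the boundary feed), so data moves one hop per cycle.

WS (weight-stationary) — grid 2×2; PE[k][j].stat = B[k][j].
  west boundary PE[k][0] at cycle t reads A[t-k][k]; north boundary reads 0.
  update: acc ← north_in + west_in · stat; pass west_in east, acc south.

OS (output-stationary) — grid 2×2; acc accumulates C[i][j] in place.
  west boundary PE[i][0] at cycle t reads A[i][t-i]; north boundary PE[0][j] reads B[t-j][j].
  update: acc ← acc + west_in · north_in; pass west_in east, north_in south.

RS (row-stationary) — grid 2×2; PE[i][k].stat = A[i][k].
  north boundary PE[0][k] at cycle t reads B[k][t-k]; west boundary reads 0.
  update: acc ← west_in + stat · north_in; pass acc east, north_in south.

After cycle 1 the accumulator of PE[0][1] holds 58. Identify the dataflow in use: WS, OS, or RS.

dataflow = RS

WS (2×2 grid), PE[0][1]:
  step 0 · PE0,1: acc=0; fwd→0 fwd↓0
  step 1 · PE0,1: acc=20; fwd→4 fwd↓20
OS (2×2 grid), PE[0][1]:
  step 0 · PE0,1: acc=0; fwd→0 fwd↓0
  step 1 · PE0,1: acc=20; fwd→4 fwd↓5
RS (2×2 grid), PE[0][1]:
  step 0 · PE0,1: acc=0; fwd→0 fwd↓0
  step 1 · PE0,1: acc=58; fwd→58 fwd↓6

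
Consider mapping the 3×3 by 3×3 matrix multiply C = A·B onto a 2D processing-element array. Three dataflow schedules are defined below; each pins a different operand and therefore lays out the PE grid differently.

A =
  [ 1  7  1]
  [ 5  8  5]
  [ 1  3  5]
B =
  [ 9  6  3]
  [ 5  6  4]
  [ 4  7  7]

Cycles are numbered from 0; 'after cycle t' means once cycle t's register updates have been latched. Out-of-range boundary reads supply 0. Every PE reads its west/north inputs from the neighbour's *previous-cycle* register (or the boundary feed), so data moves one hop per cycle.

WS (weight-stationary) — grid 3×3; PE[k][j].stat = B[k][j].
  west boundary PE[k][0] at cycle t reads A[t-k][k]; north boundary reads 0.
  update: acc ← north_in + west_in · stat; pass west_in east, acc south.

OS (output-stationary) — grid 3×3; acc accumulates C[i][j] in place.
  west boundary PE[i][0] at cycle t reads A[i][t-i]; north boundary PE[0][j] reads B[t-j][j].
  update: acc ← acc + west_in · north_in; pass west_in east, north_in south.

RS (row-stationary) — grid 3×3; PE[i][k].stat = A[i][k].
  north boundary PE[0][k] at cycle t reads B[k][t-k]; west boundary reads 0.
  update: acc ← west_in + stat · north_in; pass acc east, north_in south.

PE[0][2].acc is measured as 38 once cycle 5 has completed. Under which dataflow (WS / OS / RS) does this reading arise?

dataflow = OS

Under WS (3×3), PE[0][2]:
  cycle 0: PE[0][2] → acc 0, east 0, south 0
  cycle 1: PE[0][2] → acc 0, east 0, south 0
  cycle 2: PE[0][2] → acc 3, east 1, south 3
  cycle 3: PE[0][2] → acc 15, east 5, south 15
  cycle 4: PE[0][2] → acc 3, east 1, south 3
  cycle 5: PE[0][2] → acc 0, east 0, south 0
Under OS (3×3), PE[0][2]:
  cycle 0: PE[0][2] → acc 0, east 0, south 0
  cycle 1: PE[0][2] → acc 0, east 0, south 0
  cycle 2: PE[0][2] → acc 3, east 1, south 3
  cycle 3: PE[0][2] → acc 31, east 7, south 4
  cycle 4: PE[0][2] → acc 38, east 1, south 7
  cycle 5: PE[0][2] → acc 38, east 0, south 0
Under RS (3×3), PE[0][2]:
  cycle 0: PE[0][2] → acc 0, east 0, south 0
  cycle 1: PE[0][2] → acc 0, east 0, south 0
  cycle 2: PE[0][2] → acc 48, east 48, south 4
  cycle 3: PE[0][2] → acc 55, east 55, south 7
  cycle 4: PE[0][2] → acc 38, east 38, south 7
  cycle 5: PE[0][2] → acc 0, east 0, south 0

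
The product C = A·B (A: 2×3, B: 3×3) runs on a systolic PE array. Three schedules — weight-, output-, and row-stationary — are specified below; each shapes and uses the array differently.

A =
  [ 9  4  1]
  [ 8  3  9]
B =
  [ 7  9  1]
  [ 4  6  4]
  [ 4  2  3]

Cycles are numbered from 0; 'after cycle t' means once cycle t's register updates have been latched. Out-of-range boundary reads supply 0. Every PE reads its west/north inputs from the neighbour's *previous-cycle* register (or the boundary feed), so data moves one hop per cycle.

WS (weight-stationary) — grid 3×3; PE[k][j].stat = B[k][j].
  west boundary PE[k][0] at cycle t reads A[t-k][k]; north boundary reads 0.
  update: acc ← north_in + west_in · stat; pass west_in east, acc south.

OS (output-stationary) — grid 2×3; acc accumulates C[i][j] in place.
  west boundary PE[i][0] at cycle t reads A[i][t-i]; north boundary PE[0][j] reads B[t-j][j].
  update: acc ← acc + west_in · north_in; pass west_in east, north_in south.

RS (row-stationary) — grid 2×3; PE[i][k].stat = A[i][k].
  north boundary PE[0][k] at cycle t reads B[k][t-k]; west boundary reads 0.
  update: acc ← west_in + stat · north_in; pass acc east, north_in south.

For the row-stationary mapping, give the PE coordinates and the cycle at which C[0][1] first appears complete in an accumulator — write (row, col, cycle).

(row, col, cycle) = (0, 2, 3)

RS: C[0][1] accumulates in PE[0][2]:
  c0 r0c2: 0 / 0 / 0
  c1 r0c2: 0 / 0 / 0
  c2 r0c2: 83 / 83 / 4
  c3 r0c2: 107 / 107 / 2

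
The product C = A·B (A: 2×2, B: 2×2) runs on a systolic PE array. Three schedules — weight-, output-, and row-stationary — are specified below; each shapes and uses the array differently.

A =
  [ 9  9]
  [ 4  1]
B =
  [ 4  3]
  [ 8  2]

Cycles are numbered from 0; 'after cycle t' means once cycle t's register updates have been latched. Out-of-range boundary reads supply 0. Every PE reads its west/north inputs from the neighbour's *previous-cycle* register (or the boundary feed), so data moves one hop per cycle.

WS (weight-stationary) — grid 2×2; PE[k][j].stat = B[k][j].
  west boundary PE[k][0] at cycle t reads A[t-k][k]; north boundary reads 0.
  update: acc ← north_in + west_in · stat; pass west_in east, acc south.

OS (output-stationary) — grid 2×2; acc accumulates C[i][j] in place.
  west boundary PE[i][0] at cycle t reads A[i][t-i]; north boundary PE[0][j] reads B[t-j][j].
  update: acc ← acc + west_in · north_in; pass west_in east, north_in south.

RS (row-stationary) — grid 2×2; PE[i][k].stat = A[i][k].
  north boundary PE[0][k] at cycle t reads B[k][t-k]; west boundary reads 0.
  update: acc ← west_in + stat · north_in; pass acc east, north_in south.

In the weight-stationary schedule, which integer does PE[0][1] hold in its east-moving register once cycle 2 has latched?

register = 4

WS 2×2: PE[0][1] cycle-by-cycle (with neighbour feeds):
  c0 r0c0: 36 / 9 / 36
  c0 r0c1: 0 / 0 / 0
  c1 r0c0: 16 / 4 / 16
  c1 r0c1: 27 / 9 / 27
  c2 r0c0: 0 / 0 / 0
  c2 r0c1: 12 / 4 / 12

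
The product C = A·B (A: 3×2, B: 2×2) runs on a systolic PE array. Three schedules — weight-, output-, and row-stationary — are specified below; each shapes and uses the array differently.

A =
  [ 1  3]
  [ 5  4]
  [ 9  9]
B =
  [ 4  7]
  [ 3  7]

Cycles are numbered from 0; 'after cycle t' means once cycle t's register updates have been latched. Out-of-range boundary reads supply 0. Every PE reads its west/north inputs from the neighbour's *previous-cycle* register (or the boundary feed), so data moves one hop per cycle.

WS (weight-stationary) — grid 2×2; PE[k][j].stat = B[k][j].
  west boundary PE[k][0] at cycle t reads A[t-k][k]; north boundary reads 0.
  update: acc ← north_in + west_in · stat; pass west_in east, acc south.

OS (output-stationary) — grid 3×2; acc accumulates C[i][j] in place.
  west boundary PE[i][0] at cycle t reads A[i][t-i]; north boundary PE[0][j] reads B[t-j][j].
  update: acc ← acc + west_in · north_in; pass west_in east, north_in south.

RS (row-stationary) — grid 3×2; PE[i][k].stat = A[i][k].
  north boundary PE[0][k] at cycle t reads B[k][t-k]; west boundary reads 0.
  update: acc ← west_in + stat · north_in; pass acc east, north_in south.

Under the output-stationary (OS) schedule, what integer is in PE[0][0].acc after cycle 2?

OS (3×2). Following PE[0][0] plus its west/north inputs:
  t=0 PE[0][0]: acc=4 h=1 v=4
  t=1 PE[0][0]: acc=13 h=3 v=3
  t=2 PE[0][0]: acc=13 h=0 v=0

PE[0][0].acc = 13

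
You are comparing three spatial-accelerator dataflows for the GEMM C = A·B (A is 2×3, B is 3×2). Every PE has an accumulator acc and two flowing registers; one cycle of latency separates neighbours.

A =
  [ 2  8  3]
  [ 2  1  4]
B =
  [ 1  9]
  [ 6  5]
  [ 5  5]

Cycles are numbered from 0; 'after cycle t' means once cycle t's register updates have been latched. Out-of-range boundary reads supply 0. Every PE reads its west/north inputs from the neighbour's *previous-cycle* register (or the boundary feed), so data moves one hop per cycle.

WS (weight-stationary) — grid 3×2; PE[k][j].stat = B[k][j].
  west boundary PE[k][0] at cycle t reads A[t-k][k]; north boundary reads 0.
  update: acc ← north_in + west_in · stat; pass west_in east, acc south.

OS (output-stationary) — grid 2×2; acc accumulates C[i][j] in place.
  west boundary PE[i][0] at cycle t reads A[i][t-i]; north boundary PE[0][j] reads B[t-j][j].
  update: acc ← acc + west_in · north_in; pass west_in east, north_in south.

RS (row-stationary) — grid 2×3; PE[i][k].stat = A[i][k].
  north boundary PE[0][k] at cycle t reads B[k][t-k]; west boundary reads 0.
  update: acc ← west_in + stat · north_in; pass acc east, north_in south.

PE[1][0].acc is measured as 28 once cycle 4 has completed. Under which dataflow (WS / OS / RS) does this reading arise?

dataflow = OS

Under WS (3×2), PE[1][0]:
  @0  [1,0]  acc 0  |  →0  ↓0
  @1  [1,0]  acc 50  |  →8  ↓50
  @2  [1,0]  acc 8  |  →1  ↓8
  @3  [1,0]  acc 0  |  →0  ↓0
  @4  [1,0]  acc 0  |  →0  ↓0
Under OS (2×2), PE[1][0]:
  @0  [1,0]  acc 0  |  →0  ↓0
  @1  [1,0]  acc 2  |  →2  ↓1
  @2  [1,0]  acc 8  |  →1  ↓6
  @3  [1,0]  acc 28  |  →4  ↓5
  @4  [1,0]  acc 28  |  →0  ↓0
Under RS (2×3), PE[1][0]:
  @0  [1,0]  acc 0  |  →0  ↓0
  @1  [1,0]  acc 2  |  →2  ↓1
  @2  [1,0]  acc 18  |  →18  ↓9
  @3  [1,0]  acc 0  |  →0  ↓0
  @4  [1,0]  acc 0  |  →0  ↓0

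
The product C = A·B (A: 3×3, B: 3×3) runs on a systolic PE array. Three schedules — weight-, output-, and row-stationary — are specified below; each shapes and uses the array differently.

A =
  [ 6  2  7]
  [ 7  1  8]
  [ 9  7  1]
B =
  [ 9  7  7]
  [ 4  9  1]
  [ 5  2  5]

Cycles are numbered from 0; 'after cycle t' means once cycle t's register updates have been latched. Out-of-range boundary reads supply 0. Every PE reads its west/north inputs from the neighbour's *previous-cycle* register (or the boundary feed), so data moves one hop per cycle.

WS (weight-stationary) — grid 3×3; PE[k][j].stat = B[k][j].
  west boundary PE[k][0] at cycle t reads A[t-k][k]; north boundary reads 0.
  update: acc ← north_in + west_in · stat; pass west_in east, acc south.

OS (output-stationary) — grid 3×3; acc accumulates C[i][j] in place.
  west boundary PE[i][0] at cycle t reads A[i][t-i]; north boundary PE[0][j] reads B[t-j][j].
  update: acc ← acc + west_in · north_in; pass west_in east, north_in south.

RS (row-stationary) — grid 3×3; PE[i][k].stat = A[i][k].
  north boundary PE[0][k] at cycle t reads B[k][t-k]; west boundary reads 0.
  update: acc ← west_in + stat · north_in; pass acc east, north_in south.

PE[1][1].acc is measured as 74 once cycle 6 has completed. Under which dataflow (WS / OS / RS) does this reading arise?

dataflow = OS

WS [3×3] PE[1][1] across cycles:
  c0 r1c1: 0 / 0 / 0
  c1 r1c1: 0 / 0 / 0
  c2 r1c1: 60 / 2 / 60
  c3 r1c1: 58 / 1 / 58
  c4 r1c1: 126 / 7 / 126
  c5 r1c1: 0 / 0 / 0
  c6 r1c1: 0 / 0 / 0
OS [3×3] PE[1][1] across cycles:
  c0 r1c1: 0 / 0 / 0
  c1 r1c1: 0 / 0 / 0
  c2 r1c1: 49 / 7 / 7
  c3 r1c1: 58 / 1 / 9
  c4 r1c1: 74 / 8 / 2
  c5 r1c1: 74 / 0 / 0
  c6 r1c1: 74 / 0 / 0
RS [3×3] PE[1][1] across cycles:
  c0 r1c1: 0 / 0 / 0
  c1 r1c1: 0 / 0 / 0
  c2 r1c1: 67 / 67 / 4
  c3 r1c1: 58 / 58 / 9
  c4 r1c1: 50 / 50 / 1
  c5 r1c1: 0 / 0 / 0
  c6 r1c1: 0 / 0 / 0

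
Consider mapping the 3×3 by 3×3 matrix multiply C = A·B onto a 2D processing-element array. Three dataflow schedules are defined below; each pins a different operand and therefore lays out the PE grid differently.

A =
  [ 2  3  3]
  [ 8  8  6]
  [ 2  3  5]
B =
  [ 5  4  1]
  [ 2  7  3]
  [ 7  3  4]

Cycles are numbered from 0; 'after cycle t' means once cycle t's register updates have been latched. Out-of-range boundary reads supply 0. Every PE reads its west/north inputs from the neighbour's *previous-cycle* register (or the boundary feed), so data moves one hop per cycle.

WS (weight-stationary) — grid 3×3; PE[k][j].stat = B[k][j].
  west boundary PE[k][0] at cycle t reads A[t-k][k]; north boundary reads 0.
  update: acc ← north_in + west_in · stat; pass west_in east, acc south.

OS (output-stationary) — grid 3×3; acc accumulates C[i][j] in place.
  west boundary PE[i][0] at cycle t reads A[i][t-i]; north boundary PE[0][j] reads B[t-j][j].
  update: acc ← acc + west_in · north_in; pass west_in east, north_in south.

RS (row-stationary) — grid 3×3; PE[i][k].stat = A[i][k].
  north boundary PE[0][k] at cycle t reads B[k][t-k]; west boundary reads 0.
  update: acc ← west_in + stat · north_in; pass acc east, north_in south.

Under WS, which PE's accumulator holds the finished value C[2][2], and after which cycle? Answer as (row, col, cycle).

(row, col, cycle) = (2, 2, 6)

WS: C[2][2] accumulates in PE[2][2]:
  0: (2,2).acc=0  regs=<0,0>
  1: (2,2).acc=0  regs=<0,0>
  2: (2,2).acc=0  regs=<0,0>
  3: (2,2).acc=0  regs=<0,0>
  4: (2,2).acc=23  regs=<3,23>
  5: (2,2).acc=56  regs=<6,56>
  6: (2,2).acc=31  regs=<5,31>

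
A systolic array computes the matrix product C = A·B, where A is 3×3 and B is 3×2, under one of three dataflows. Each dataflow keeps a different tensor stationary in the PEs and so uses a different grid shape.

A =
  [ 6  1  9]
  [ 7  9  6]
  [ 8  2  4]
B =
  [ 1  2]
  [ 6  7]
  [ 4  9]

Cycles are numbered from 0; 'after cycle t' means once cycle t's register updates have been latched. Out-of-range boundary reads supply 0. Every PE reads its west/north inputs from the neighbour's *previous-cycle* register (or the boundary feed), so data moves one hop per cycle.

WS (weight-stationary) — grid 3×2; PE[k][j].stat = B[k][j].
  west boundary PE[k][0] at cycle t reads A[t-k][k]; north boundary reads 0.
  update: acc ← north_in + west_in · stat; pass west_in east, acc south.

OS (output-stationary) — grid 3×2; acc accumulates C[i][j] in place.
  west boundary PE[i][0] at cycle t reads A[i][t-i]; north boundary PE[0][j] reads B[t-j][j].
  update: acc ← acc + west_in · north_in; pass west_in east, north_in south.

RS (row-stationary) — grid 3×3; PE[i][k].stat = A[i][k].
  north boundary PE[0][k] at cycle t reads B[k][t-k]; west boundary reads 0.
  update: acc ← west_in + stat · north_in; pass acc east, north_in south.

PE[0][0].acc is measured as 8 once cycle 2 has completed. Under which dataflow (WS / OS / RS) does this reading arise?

WS [3×2] PE[0][0] across cycles:
  after 0 — PE[0][0] acc=6, pass-E 6, pass-S 6
  after 1 — PE[0][0] acc=7, pass-E 7, pass-S 7
  after 2 — PE[0][0] acc=8, pass-E 8, pass-S 8
OS [3×2] PE[0][0] across cycles:
  after 0 — PE[0][0] acc=6, pass-E 6, pass-S 1
  after 1 — PE[0][0] acc=12, pass-E 1, pass-S 6
  after 2 — PE[0][0] acc=48, pass-E 9, pass-S 4
RS [3×3] PE[0][0] across cycles:
  after 0 — PE[0][0] acc=6, pass-E 6, pass-S 1
  after 1 — PE[0][0] acc=12, pass-E 12, pass-S 2
  after 2 — PE[0][0] acc=0, pass-E 0, pass-S 0

dataflow = WS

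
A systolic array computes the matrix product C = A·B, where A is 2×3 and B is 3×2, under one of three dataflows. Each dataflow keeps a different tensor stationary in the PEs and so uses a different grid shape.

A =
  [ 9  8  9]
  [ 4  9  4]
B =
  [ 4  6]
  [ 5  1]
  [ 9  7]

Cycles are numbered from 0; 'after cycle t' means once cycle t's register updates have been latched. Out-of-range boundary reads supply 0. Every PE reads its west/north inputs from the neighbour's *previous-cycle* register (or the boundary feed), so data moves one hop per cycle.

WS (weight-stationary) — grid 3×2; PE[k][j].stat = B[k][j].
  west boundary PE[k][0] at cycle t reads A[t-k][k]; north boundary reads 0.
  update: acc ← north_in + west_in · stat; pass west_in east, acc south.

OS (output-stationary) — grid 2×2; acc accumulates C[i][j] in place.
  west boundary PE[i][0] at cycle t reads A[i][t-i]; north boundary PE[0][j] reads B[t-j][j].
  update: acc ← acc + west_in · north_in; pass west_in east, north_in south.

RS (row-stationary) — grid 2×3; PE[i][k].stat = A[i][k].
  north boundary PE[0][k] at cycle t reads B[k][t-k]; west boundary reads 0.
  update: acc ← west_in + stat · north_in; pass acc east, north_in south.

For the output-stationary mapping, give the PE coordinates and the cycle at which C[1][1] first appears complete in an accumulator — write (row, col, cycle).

(row, col, cycle) = (1, 1, 4)

OS: C[1][1] accumulates in PE[1][1]:
  after 0 — PE[1][1] acc=0, pass-E 0, pass-S 0
  after 1 — PE[1][1] acc=0, pass-E 0, pass-S 0
  after 2 — PE[1][1] acc=24, pass-E 4, pass-S 6
  after 3 — PE[1][1] acc=33, pass-E 9, pass-S 1
  after 4 — PE[1][1] acc=61, pass-E 4, pass-S 7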